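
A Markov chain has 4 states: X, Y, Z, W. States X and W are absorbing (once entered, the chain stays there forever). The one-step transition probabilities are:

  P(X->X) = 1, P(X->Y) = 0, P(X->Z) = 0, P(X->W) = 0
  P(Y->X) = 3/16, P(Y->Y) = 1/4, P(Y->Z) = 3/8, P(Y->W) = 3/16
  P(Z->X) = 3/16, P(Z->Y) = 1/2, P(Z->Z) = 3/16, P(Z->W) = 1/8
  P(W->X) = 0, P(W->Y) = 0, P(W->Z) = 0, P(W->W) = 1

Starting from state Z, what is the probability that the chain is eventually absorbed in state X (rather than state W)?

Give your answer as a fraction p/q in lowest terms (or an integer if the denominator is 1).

Answer: 5/9

Derivation:
Let a_i = P(absorbed in X | start in state i).
Boundary conditions: a_X = 1, a_W = 0.
For each transient state i, a_i = sum_j P(i->j) * a_j:
  a_Y = 3/16*a_X + 1/4*a_Y + 3/8*a_Z + 3/16*a_W
  a_Z = 3/16*a_X + 1/2*a_Y + 3/16*a_Z + 1/8*a_W

Substituting a_X = 1 and a_W = 0, rearrange to (I - Q) a = r where r[i] = P(i -> X):
  [3/4, -3/8] . (a_Y, a_Z) = 3/16
  [-1/2, 13/16] . (a_Y, a_Z) = 3/16

Solving yields:
  a_Y = 19/36
  a_Z = 5/9

Starting state is Z, so the absorption probability is a_Z = 5/9.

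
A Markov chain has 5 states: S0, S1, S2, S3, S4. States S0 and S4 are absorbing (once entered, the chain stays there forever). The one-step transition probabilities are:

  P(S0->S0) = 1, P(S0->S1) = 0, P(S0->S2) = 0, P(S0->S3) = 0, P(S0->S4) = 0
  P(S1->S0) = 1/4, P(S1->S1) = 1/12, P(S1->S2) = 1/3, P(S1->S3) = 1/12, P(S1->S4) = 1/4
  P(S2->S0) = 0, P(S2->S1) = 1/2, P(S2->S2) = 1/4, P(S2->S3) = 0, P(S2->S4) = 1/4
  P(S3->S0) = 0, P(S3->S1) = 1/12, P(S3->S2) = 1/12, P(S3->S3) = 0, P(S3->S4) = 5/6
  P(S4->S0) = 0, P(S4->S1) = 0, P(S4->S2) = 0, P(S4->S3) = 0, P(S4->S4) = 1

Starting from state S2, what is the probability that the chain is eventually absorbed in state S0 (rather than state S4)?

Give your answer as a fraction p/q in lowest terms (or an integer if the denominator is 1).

Let a_i = P(absorbed in S0 | start in state i).
Boundary conditions: a_S0 = 1, a_S4 = 0.
For each transient state i, a_i = sum_j P(i->j) * a_j:
  a_S1 = 1/4*a_S0 + 1/12*a_S1 + 1/3*a_S2 + 1/12*a_S3 + 1/4*a_S4
  a_S2 = 0*a_S0 + 1/2*a_S1 + 1/4*a_S2 + 0*a_S3 + 1/4*a_S4
  a_S3 = 0*a_S0 + 1/12*a_S1 + 1/12*a_S2 + 0*a_S3 + 5/6*a_S4

Substituting a_S0 = 1 and a_S4 = 0, rearrange to (I - Q) a = r where r[i] = P(i -> S0):
  [11/12, -1/3, -1/12] . (a_S1, a_S2, a_S3) = 1/4
  [-1/2, 3/4, 0] . (a_S1, a_S2, a_S3) = 0
  [-1/12, -1/12, 1] . (a_S1, a_S2, a_S3) = 0

Solving yields:
  a_S1 = 108/295
  a_S2 = 72/295
  a_S3 = 3/59

Starting state is S2, so the absorption probability is a_S2 = 72/295.

Answer: 72/295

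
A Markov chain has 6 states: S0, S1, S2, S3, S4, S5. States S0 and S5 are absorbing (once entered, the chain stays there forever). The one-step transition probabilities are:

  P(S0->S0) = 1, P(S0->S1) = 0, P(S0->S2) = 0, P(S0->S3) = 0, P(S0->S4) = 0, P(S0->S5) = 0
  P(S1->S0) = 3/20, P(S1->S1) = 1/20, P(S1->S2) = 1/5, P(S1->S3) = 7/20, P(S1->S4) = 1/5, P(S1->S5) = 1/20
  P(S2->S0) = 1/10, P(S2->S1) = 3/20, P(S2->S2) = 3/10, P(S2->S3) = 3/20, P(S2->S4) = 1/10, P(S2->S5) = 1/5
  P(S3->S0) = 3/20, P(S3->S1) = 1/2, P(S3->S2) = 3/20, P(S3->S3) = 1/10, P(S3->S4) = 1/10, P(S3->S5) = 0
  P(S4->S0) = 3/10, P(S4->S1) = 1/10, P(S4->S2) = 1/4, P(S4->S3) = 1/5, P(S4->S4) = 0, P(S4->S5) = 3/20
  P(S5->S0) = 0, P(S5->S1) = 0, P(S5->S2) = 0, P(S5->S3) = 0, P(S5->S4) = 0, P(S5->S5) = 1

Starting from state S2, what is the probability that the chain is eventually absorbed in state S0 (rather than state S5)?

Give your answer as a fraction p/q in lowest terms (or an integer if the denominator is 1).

Answer: 240/461

Derivation:
Let a_i = P(absorbed in S0 | start in state i).
Boundary conditions: a_S0 = 1, a_S5 = 0.
For each transient state i, a_i = sum_j P(i->j) * a_j:
  a_S1 = 3/20*a_S0 + 1/20*a_S1 + 1/5*a_S2 + 7/20*a_S3 + 1/5*a_S4 + 1/20*a_S5
  a_S2 = 1/10*a_S0 + 3/20*a_S1 + 3/10*a_S2 + 3/20*a_S3 + 1/10*a_S4 + 1/5*a_S5
  a_S3 = 3/20*a_S0 + 1/2*a_S1 + 3/20*a_S2 + 1/10*a_S3 + 1/10*a_S4 + 0*a_S5
  a_S4 = 3/10*a_S0 + 1/10*a_S1 + 1/4*a_S2 + 1/5*a_S3 + 0*a_S4 + 3/20*a_S5

Substituting a_S0 = 1 and a_S5 = 0, rearrange to (I - Q) a = r where r[i] = P(i -> S0):
  [19/20, -1/5, -7/20, -1/5] . (a_S1, a_S2, a_S3, a_S4) = 3/20
  [-3/20, 7/10, -3/20, -1/10] . (a_S1, a_S2, a_S3, a_S4) = 1/10
  [-1/2, -3/20, 9/10, -1/10] . (a_S1, a_S2, a_S3, a_S4) = 3/20
  [-1/10, -1/4, -1/5, 1] . (a_S1, a_S2, a_S3, a_S4) = 3/10

Solving yields:
  a_S1 = 2110/3227
  a_S2 = 240/461
  a_S3 = 2217/3227
  a_S4 = 4085/6454

Starting state is S2, so the absorption probability is a_S2 = 240/461.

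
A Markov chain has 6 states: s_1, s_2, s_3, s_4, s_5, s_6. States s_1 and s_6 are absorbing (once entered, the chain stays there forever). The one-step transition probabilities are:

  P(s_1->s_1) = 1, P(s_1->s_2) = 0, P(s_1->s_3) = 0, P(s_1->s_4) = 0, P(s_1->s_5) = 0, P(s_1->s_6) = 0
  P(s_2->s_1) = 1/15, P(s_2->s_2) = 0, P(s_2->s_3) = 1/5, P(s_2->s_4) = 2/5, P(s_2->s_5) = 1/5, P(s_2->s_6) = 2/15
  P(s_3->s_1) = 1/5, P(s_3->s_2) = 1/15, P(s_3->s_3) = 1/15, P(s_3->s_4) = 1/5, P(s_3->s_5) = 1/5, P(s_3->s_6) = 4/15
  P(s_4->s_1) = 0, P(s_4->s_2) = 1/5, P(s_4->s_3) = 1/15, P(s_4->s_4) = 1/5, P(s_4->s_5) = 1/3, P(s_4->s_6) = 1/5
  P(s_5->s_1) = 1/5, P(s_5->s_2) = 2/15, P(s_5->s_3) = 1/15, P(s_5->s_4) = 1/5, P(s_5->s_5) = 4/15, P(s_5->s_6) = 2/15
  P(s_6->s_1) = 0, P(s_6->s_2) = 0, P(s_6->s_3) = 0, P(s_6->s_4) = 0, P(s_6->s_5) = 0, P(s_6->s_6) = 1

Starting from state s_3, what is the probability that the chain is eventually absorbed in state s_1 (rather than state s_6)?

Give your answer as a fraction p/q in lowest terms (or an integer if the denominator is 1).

Answer: 331/810

Derivation:
Let a_i = P(absorbed in s_1 | start in state i).
Boundary conditions: a_s_1 = 1, a_s_6 = 0.
For each transient state i, a_i = sum_j P(i->j) * a_j:
  a_s_2 = 1/15*a_s_1 + 0*a_s_2 + 1/5*a_s_3 + 2/5*a_s_4 + 1/5*a_s_5 + 2/15*a_s_6
  a_s_3 = 1/5*a_s_1 + 1/15*a_s_2 + 1/15*a_s_3 + 1/5*a_s_4 + 1/5*a_s_5 + 4/15*a_s_6
  a_s_4 = 0*a_s_1 + 1/5*a_s_2 + 1/15*a_s_3 + 1/5*a_s_4 + 1/3*a_s_5 + 1/5*a_s_6
  a_s_5 = 1/5*a_s_1 + 2/15*a_s_2 + 1/15*a_s_3 + 1/5*a_s_4 + 4/15*a_s_5 + 2/15*a_s_6

Substituting a_s_1 = 1 and a_s_6 = 0, rearrange to (I - Q) a = r where r[i] = P(i -> s_1):
  [1, -1/5, -2/5, -1/5] . (a_s_2, a_s_3, a_s_4, a_s_5) = 1/15
  [-1/15, 14/15, -1/5, -1/5] . (a_s_2, a_s_3, a_s_4, a_s_5) = 1/5
  [-1/5, -1/15, 4/5, -1/3] . (a_s_2, a_s_3, a_s_4, a_s_5) = 0
  [-2/15, -1/15, -1/5, 11/15] . (a_s_2, a_s_3, a_s_4, a_s_5) = 1/5

Solving yields:
  a_s_2 = 299/810
  a_s_3 = 331/810
  a_s_4 = 259/810
  a_s_5 = 188/405

Starting state is s_3, so the absorption probability is a_s_3 = 331/810.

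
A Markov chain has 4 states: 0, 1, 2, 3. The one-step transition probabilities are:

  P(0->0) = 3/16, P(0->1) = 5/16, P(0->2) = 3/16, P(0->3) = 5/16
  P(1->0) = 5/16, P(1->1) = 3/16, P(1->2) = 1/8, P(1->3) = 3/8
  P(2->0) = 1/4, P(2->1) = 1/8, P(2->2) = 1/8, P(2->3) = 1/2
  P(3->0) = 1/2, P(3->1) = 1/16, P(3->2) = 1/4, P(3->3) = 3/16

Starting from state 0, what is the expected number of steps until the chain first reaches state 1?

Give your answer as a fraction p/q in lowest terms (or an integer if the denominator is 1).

Let h_i = expected steps to first reach 1 from state i.
Boundary: h_1 = 0.
First-step equations for the other states:
  h_0 = 1 + 3/16*h_0 + 5/16*h_1 + 3/16*h_2 + 5/16*h_3
  h_2 = 1 + 1/4*h_0 + 1/8*h_1 + 1/8*h_2 + 1/2*h_3
  h_3 = 1 + 1/2*h_0 + 1/16*h_1 + 1/4*h_2 + 3/16*h_3

Substituting h_1 = 0 and rearranging gives the linear system (I - Q) h = 1:
  [13/16, -3/16, -5/16] . (h_0, h_2, h_3) = 1
  [-1/4, 7/8, -1/2] . (h_0, h_2, h_3) = 1
  [-1/2, -1/4, 13/16] . (h_0, h_2, h_3) = 1

Solving yields:
  h_0 = 2424/481
  h_2 = 2952/481
  h_3 = 2992/481

Starting state is 0, so the expected hitting time is h_0 = 2424/481.

Answer: 2424/481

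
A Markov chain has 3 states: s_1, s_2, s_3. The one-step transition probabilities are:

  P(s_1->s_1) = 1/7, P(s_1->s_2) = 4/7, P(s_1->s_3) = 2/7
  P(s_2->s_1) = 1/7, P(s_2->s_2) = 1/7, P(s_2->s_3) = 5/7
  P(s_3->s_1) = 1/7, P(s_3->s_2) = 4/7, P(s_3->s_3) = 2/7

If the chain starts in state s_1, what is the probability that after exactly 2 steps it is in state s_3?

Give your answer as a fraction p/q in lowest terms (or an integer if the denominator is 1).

Answer: 26/49

Derivation:
Computing P^2 by repeated multiplication:
P^1 =
  s_1: [1/7, 4/7, 2/7]
  s_2: [1/7, 1/7, 5/7]
  s_3: [1/7, 4/7, 2/7]
P^2 =
  s_1: [1/7, 16/49, 26/49]
  s_2: [1/7, 25/49, 17/49]
  s_3: [1/7, 16/49, 26/49]

(P^2)[s_1 -> s_3] = 26/49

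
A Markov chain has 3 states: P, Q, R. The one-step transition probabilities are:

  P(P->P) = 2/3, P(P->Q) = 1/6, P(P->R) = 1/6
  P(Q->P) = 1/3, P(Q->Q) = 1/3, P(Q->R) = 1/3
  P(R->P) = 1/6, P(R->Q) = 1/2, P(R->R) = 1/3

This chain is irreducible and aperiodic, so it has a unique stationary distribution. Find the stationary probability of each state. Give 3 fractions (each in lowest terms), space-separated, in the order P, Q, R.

Answer: 10/23 7/23 6/23

Derivation:
The stationary distribution satisfies pi = pi * P, i.e.:
  pi_P = 2/3*pi_P + 1/3*pi_Q + 1/6*pi_R
  pi_Q = 1/6*pi_P + 1/3*pi_Q + 1/2*pi_R
  pi_R = 1/6*pi_P + 1/3*pi_Q + 1/3*pi_R
with normalization: pi_P + pi_Q + pi_R = 1.

Using the first 2 balance equations plus normalization, the linear system A*pi = b is:
  [-1/3, 1/3, 1/6] . pi = 0
  [1/6, -2/3, 1/2] . pi = 0
  [1, 1, 1] . pi = 1

Solving yields:
  pi_P = 10/23
  pi_Q = 7/23
  pi_R = 6/23

Verification (pi * P):
  10/23*2/3 + 7/23*1/3 + 6/23*1/6 = 10/23 = pi_P  (ok)
  10/23*1/6 + 7/23*1/3 + 6/23*1/2 = 7/23 = pi_Q  (ok)
  10/23*1/6 + 7/23*1/3 + 6/23*1/3 = 6/23 = pi_R  (ok)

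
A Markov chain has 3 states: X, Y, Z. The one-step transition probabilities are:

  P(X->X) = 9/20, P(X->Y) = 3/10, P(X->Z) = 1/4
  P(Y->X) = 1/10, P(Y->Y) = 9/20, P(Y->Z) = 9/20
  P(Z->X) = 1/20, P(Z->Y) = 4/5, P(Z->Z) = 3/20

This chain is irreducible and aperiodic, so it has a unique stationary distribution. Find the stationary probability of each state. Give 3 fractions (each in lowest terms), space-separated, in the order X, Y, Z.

Answer: 43/334 91/167 109/334

Derivation:
The stationary distribution satisfies pi = pi * P, i.e.:
  pi_X = 9/20*pi_X + 1/10*pi_Y + 1/20*pi_Z
  pi_Y = 3/10*pi_X + 9/20*pi_Y + 4/5*pi_Z
  pi_Z = 1/4*pi_X + 9/20*pi_Y + 3/20*pi_Z
with normalization: pi_X + pi_Y + pi_Z = 1.

Using the first 2 balance equations plus normalization, the linear system A*pi = b is:
  [-11/20, 1/10, 1/20] . pi = 0
  [3/10, -11/20, 4/5] . pi = 0
  [1, 1, 1] . pi = 1

Solving yields:
  pi_X = 43/334
  pi_Y = 91/167
  pi_Z = 109/334

Verification (pi * P):
  43/334*9/20 + 91/167*1/10 + 109/334*1/20 = 43/334 = pi_X  (ok)
  43/334*3/10 + 91/167*9/20 + 109/334*4/5 = 91/167 = pi_Y  (ok)
  43/334*1/4 + 91/167*9/20 + 109/334*3/20 = 109/334 = pi_Z  (ok)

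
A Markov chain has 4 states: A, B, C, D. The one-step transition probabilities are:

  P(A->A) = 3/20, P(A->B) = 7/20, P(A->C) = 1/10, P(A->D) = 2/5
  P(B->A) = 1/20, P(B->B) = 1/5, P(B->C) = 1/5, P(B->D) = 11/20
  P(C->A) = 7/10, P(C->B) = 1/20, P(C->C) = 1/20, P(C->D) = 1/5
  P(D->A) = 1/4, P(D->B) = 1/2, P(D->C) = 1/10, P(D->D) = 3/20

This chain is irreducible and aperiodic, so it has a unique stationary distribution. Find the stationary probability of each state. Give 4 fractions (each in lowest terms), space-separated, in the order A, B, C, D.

The stationary distribution satisfies pi = pi * P, i.e.:
  pi_A = 3/20*pi_A + 1/20*pi_B + 7/10*pi_C + 1/4*pi_D
  pi_B = 7/20*pi_A + 1/5*pi_B + 1/20*pi_C + 1/2*pi_D
  pi_C = 1/10*pi_A + 1/5*pi_B + 1/20*pi_C + 1/10*pi_D
  pi_D = 2/5*pi_A + 11/20*pi_B + 1/5*pi_C + 3/20*pi_D
with normalization: pi_A + pi_B + pi_C + pi_D = 1.

Using the first 3 balance equations plus normalization, the linear system A*pi = b is:
  [-17/20, 1/20, 7/10, 1/4] . pi = 0
  [7/20, -4/5, 1/20, 1/2] . pi = 0
  [1/10, 1/5, -19/20, 1/10] . pi = 0
  [1, 1, 1, 1] . pi = 1

Solving yields:
  pi_A = 90/407
  pi_B = 257/814
  pi_C = 51/407
  pi_D = 25/74

Verification (pi * P):
  90/407*3/20 + 257/814*1/20 + 51/407*7/10 + 25/74*1/4 = 90/407 = pi_A  (ok)
  90/407*7/20 + 257/814*1/5 + 51/407*1/20 + 25/74*1/2 = 257/814 = pi_B  (ok)
  90/407*1/10 + 257/814*1/5 + 51/407*1/20 + 25/74*1/10 = 51/407 = pi_C  (ok)
  90/407*2/5 + 257/814*11/20 + 51/407*1/5 + 25/74*3/20 = 25/74 = pi_D  (ok)

Answer: 90/407 257/814 51/407 25/74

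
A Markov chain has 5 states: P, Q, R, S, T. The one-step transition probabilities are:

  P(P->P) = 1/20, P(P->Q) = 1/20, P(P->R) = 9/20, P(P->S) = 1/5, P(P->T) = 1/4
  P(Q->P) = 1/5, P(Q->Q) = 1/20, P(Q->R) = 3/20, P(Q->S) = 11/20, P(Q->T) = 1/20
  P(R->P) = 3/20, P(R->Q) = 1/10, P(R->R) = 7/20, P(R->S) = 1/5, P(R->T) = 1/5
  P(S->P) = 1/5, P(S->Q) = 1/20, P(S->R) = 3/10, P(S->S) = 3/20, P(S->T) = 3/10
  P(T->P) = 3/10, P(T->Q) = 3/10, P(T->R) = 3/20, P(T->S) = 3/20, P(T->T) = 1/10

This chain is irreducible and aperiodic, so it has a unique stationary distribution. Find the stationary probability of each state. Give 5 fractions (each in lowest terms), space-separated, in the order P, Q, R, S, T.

Answer: 13121/73724 8357/73724 21771/73724 8073/36862 2047/10532

Derivation:
The stationary distribution satisfies pi = pi * P, i.e.:
  pi_P = 1/20*pi_P + 1/5*pi_Q + 3/20*pi_R + 1/5*pi_S + 3/10*pi_T
  pi_Q = 1/20*pi_P + 1/20*pi_Q + 1/10*pi_R + 1/20*pi_S + 3/10*pi_T
  pi_R = 9/20*pi_P + 3/20*pi_Q + 7/20*pi_R + 3/10*pi_S + 3/20*pi_T
  pi_S = 1/5*pi_P + 11/20*pi_Q + 1/5*pi_R + 3/20*pi_S + 3/20*pi_T
  pi_T = 1/4*pi_P + 1/20*pi_Q + 1/5*pi_R + 3/10*pi_S + 1/10*pi_T
with normalization: pi_P + pi_Q + pi_R + pi_S + pi_T = 1.

Using the first 4 balance equations plus normalization, the linear system A*pi = b is:
  [-19/20, 1/5, 3/20, 1/5, 3/10] . pi = 0
  [1/20, -19/20, 1/10, 1/20, 3/10] . pi = 0
  [9/20, 3/20, -13/20, 3/10, 3/20] . pi = 0
  [1/5, 11/20, 1/5, -17/20, 3/20] . pi = 0
  [1, 1, 1, 1, 1] . pi = 1

Solving yields:
  pi_P = 13121/73724
  pi_Q = 8357/73724
  pi_R = 21771/73724
  pi_S = 8073/36862
  pi_T = 2047/10532

Verification (pi * P):
  13121/73724*1/20 + 8357/73724*1/5 + 21771/73724*3/20 + 8073/36862*1/5 + 2047/10532*3/10 = 13121/73724 = pi_P  (ok)
  13121/73724*1/20 + 8357/73724*1/20 + 21771/73724*1/10 + 8073/36862*1/20 + 2047/10532*3/10 = 8357/73724 = pi_Q  (ok)
  13121/73724*9/20 + 8357/73724*3/20 + 21771/73724*7/20 + 8073/36862*3/10 + 2047/10532*3/20 = 21771/73724 = pi_R  (ok)
  13121/73724*1/5 + 8357/73724*11/20 + 21771/73724*1/5 + 8073/36862*3/20 + 2047/10532*3/20 = 8073/36862 = pi_S  (ok)
  13121/73724*1/4 + 8357/73724*1/20 + 21771/73724*1/5 + 8073/36862*3/10 + 2047/10532*1/10 = 2047/10532 = pi_T  (ok)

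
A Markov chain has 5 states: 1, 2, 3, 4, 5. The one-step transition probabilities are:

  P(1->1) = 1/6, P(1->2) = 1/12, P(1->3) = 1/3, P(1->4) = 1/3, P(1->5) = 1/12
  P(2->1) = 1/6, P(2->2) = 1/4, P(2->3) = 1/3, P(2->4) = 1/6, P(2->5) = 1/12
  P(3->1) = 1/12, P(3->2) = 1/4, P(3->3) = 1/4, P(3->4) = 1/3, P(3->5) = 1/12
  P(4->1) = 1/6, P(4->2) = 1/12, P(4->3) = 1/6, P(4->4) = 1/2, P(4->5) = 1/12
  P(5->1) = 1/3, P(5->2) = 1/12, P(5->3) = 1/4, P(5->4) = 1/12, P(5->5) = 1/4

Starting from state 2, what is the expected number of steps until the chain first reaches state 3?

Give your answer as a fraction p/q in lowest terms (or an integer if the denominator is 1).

Answer: 18/5

Derivation:
Let h_i = expected steps to first reach 3 from state i.
Boundary: h_3 = 0.
First-step equations for the other states:
  h_1 = 1 + 1/6*h_1 + 1/12*h_2 + 1/3*h_3 + 1/3*h_4 + 1/12*h_5
  h_2 = 1 + 1/6*h_1 + 1/4*h_2 + 1/3*h_3 + 1/6*h_4 + 1/12*h_5
  h_4 = 1 + 1/6*h_1 + 1/12*h_2 + 1/6*h_3 + 1/2*h_4 + 1/12*h_5
  h_5 = 1 + 1/3*h_1 + 1/12*h_2 + 1/4*h_3 + 1/12*h_4 + 1/4*h_5

Substituting h_3 = 0 and rearranging gives the linear system (I - Q) h = 1:
  [5/6, -1/12, -1/3, -1/12] . (h_1, h_2, h_4, h_5) = 1
  [-1/6, 3/4, -1/6, -1/12] . (h_1, h_2, h_4, h_5) = 1
  [-1/6, -1/12, 1/2, -1/12] . (h_1, h_2, h_4, h_5) = 1
  [-1/3, -1/12, -1/12, 3/4] . (h_1, h_2, h_4, h_5) = 1

Solving yields:
  h_1 = 15/4
  h_2 = 18/5
  h_4 = 9/2
  h_5 = 39/10

Starting state is 2, so the expected hitting time is h_2 = 18/5.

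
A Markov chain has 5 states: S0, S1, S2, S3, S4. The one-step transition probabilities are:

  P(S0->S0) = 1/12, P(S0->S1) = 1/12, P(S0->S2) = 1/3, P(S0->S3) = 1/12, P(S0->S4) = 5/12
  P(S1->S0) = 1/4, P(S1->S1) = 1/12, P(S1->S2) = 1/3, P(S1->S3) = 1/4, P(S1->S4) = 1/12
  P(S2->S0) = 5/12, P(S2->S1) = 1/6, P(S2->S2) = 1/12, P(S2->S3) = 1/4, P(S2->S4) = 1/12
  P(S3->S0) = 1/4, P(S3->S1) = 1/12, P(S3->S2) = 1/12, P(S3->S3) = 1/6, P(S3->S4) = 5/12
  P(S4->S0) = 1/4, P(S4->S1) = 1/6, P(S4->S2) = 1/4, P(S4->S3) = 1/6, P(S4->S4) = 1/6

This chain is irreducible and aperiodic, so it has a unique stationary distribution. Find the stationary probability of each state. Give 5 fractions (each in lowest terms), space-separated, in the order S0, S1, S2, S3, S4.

The stationary distribution satisfies pi = pi * P, i.e.:
  pi_S0 = 1/12*pi_S0 + 1/4*pi_S1 + 5/12*pi_S2 + 1/4*pi_S3 + 1/4*pi_S4
  pi_S1 = 1/12*pi_S0 + 1/12*pi_S1 + 1/6*pi_S2 + 1/12*pi_S3 + 1/6*pi_S4
  pi_S2 = 1/3*pi_S0 + 1/3*pi_S1 + 1/12*pi_S2 + 1/12*pi_S3 + 1/4*pi_S4
  pi_S3 = 1/12*pi_S0 + 1/4*pi_S1 + 1/4*pi_S2 + 1/6*pi_S3 + 1/6*pi_S4
  pi_S4 = 5/12*pi_S0 + 1/12*pi_S1 + 1/12*pi_S2 + 5/12*pi_S3 + 1/6*pi_S4
with normalization: pi_S0 + pi_S1 + pi_S2 + pi_S3 + pi_S4 = 1.

Using the first 4 balance equations plus normalization, the linear system A*pi = b is:
  [-11/12, 1/4, 5/12, 1/4, 1/4] . pi = 0
  [1/12, -11/12, 1/6, 1/12, 1/6] . pi = 0
  [1/3, 1/3, -11/12, 1/12, 1/4] . pi = 0
  [1/12, 1/4, 1/4, -5/6, 1/6] . pi = 0
  [1, 1, 1, 1, 1] . pi = 1

Solving yields:
  pi_S0 = 7549/30802
  pi_S1 = 3745/30802
  pi_S2 = 3320/15401
  pi_S3 = 2685/15401
  pi_S4 = 3749/15401

Verification (pi * P):
  7549/30802*1/12 + 3745/30802*1/4 + 3320/15401*5/12 + 2685/15401*1/4 + 3749/15401*1/4 = 7549/30802 = pi_S0  (ok)
  7549/30802*1/12 + 3745/30802*1/12 + 3320/15401*1/6 + 2685/15401*1/12 + 3749/15401*1/6 = 3745/30802 = pi_S1  (ok)
  7549/30802*1/3 + 3745/30802*1/3 + 3320/15401*1/12 + 2685/15401*1/12 + 3749/15401*1/4 = 3320/15401 = pi_S2  (ok)
  7549/30802*1/12 + 3745/30802*1/4 + 3320/15401*1/4 + 2685/15401*1/6 + 3749/15401*1/6 = 2685/15401 = pi_S3  (ok)
  7549/30802*5/12 + 3745/30802*1/12 + 3320/15401*1/12 + 2685/15401*5/12 + 3749/15401*1/6 = 3749/15401 = pi_S4  (ok)

Answer: 7549/30802 3745/30802 3320/15401 2685/15401 3749/15401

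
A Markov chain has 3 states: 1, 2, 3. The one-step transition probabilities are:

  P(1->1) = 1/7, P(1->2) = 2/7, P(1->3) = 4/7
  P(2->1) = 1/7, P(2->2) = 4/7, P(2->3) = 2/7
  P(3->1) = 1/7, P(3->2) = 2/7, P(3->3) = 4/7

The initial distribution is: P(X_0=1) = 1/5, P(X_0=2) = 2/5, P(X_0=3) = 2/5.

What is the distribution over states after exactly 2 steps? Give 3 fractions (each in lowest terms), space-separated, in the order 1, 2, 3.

Answer: 1/7 2/5 16/35

Derivation:
Propagating the distribution step by step (d_{t+1} = d_t * P):
d_0 = (1=1/5, 2=2/5, 3=2/5)
  d_1[1] = 1/5*1/7 + 2/5*1/7 + 2/5*1/7 = 1/7
  d_1[2] = 1/5*2/7 + 2/5*4/7 + 2/5*2/7 = 2/5
  d_1[3] = 1/5*4/7 + 2/5*2/7 + 2/5*4/7 = 16/35
d_1 = (1=1/7, 2=2/5, 3=16/35)
  d_2[1] = 1/7*1/7 + 2/5*1/7 + 16/35*1/7 = 1/7
  d_2[2] = 1/7*2/7 + 2/5*4/7 + 16/35*2/7 = 2/5
  d_2[3] = 1/7*4/7 + 2/5*2/7 + 16/35*4/7 = 16/35
d_2 = (1=1/7, 2=2/5, 3=16/35)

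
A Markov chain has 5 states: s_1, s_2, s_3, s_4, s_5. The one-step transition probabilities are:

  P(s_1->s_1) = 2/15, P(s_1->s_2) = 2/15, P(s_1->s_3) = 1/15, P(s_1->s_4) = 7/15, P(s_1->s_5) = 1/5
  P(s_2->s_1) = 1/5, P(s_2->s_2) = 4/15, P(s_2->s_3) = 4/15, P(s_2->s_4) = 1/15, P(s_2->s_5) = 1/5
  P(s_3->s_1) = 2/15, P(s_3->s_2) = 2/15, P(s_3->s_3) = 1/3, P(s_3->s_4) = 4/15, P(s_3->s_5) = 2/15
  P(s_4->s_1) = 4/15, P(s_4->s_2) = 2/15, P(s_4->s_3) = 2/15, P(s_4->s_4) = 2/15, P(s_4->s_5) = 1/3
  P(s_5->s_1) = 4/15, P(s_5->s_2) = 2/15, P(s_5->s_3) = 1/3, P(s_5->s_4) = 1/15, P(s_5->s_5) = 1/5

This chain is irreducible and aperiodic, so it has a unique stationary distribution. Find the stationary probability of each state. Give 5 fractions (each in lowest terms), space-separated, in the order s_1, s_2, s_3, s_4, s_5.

The stationary distribution satisfies pi = pi * P, i.e.:
  pi_s_1 = 2/15*pi_s_1 + 1/5*pi_s_2 + 2/15*pi_s_3 + 4/15*pi_s_4 + 4/15*pi_s_5
  pi_s_2 = 2/15*pi_s_1 + 4/15*pi_s_2 + 2/15*pi_s_3 + 2/15*pi_s_4 + 2/15*pi_s_5
  pi_s_3 = 1/15*pi_s_1 + 4/15*pi_s_2 + 1/3*pi_s_3 + 2/15*pi_s_4 + 1/3*pi_s_5
  pi_s_4 = 7/15*pi_s_1 + 1/15*pi_s_2 + 4/15*pi_s_3 + 2/15*pi_s_4 + 1/15*pi_s_5
  pi_s_5 = 1/5*pi_s_1 + 1/5*pi_s_2 + 2/15*pi_s_3 + 1/3*pi_s_4 + 1/5*pi_s_5
with normalization: pi_s_1 + pi_s_2 + pi_s_3 + pi_s_4 + pi_s_5 = 1.

Using the first 4 balance equations plus normalization, the linear system A*pi = b is:
  [-13/15, 1/5, 2/15, 4/15, 4/15] . pi = 0
  [2/15, -11/15, 2/15, 2/15, 2/15] . pi = 0
  [1/15, 4/15, -2/3, 2/15, 1/3] . pi = 0
  [7/15, 1/15, 4/15, -13/15, 1/15] . pi = 0
  [1, 1, 1, 1, 1] . pi = 1

Solving yields:
  pi_s_1 = 9264/46475
  pi_s_2 = 2/13
  pi_s_3 = 10631/46475
  pi_s_4 = 736/3575
  pi_s_5 = 9862/46475

Verification (pi * P):
  9264/46475*2/15 + 2/13*1/5 + 10631/46475*2/15 + 736/3575*4/15 + 9862/46475*4/15 = 9264/46475 = pi_s_1  (ok)
  9264/46475*2/15 + 2/13*4/15 + 10631/46475*2/15 + 736/3575*2/15 + 9862/46475*2/15 = 2/13 = pi_s_2  (ok)
  9264/46475*1/15 + 2/13*4/15 + 10631/46475*1/3 + 736/3575*2/15 + 9862/46475*1/3 = 10631/46475 = pi_s_3  (ok)
  9264/46475*7/15 + 2/13*1/15 + 10631/46475*4/15 + 736/3575*2/15 + 9862/46475*1/15 = 736/3575 = pi_s_4  (ok)
  9264/46475*1/5 + 2/13*1/5 + 10631/46475*2/15 + 736/3575*1/3 + 9862/46475*1/5 = 9862/46475 = pi_s_5  (ok)

Answer: 9264/46475 2/13 10631/46475 736/3575 9862/46475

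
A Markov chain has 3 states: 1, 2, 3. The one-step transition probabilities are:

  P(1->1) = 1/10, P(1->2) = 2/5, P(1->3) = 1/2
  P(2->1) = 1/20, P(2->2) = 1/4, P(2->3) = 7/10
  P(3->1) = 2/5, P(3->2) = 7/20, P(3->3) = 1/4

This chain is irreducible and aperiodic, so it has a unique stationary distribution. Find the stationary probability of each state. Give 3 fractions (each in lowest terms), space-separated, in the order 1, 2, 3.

Answer: 127/579 190/579 262/579

Derivation:
The stationary distribution satisfies pi = pi * P, i.e.:
  pi_1 = 1/10*pi_1 + 1/20*pi_2 + 2/5*pi_3
  pi_2 = 2/5*pi_1 + 1/4*pi_2 + 7/20*pi_3
  pi_3 = 1/2*pi_1 + 7/10*pi_2 + 1/4*pi_3
with normalization: pi_1 + pi_2 + pi_3 = 1.

Using the first 2 balance equations plus normalization, the linear system A*pi = b is:
  [-9/10, 1/20, 2/5] . pi = 0
  [2/5, -3/4, 7/20] . pi = 0
  [1, 1, 1] . pi = 1

Solving yields:
  pi_1 = 127/579
  pi_2 = 190/579
  pi_3 = 262/579

Verification (pi * P):
  127/579*1/10 + 190/579*1/20 + 262/579*2/5 = 127/579 = pi_1  (ok)
  127/579*2/5 + 190/579*1/4 + 262/579*7/20 = 190/579 = pi_2  (ok)
  127/579*1/2 + 190/579*7/10 + 262/579*1/4 = 262/579 = pi_3  (ok)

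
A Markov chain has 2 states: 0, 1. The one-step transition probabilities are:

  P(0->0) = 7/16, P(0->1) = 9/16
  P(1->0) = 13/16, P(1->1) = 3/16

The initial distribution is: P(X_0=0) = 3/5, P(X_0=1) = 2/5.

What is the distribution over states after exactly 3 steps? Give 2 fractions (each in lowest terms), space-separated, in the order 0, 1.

Answer: 3023/5120 2097/5120

Derivation:
Propagating the distribution step by step (d_{t+1} = d_t * P):
d_0 = (0=3/5, 1=2/5)
  d_1[0] = 3/5*7/16 + 2/5*13/16 = 47/80
  d_1[1] = 3/5*9/16 + 2/5*3/16 = 33/80
d_1 = (0=47/80, 1=33/80)
  d_2[0] = 47/80*7/16 + 33/80*13/16 = 379/640
  d_2[1] = 47/80*9/16 + 33/80*3/16 = 261/640
d_2 = (0=379/640, 1=261/640)
  d_3[0] = 379/640*7/16 + 261/640*13/16 = 3023/5120
  d_3[1] = 379/640*9/16 + 261/640*3/16 = 2097/5120
d_3 = (0=3023/5120, 1=2097/5120)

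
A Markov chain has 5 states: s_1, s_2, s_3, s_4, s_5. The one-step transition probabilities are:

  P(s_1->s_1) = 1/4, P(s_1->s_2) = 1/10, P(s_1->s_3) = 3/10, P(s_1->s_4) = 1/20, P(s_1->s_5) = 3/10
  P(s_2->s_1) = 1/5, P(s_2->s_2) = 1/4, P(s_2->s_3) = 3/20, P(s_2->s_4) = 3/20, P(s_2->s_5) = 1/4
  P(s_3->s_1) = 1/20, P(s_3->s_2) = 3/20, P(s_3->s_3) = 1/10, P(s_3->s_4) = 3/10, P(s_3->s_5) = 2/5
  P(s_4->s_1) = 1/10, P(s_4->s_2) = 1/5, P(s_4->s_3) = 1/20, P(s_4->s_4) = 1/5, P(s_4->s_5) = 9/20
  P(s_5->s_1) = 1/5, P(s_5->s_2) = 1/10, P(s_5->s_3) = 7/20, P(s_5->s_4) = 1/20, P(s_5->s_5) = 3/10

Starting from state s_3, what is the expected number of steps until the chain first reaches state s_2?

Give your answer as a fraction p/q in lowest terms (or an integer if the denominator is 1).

Answer: 23060/3069

Derivation:
Let h_i = expected steps to first reach s_2 from state i.
Boundary: h_s_2 = 0.
First-step equations for the other states:
  h_s_1 = 1 + 1/4*h_s_1 + 1/10*h_s_2 + 3/10*h_s_3 + 1/20*h_s_4 + 3/10*h_s_5
  h_s_3 = 1 + 1/20*h_s_1 + 3/20*h_s_2 + 1/10*h_s_3 + 3/10*h_s_4 + 2/5*h_s_5
  h_s_4 = 1 + 1/10*h_s_1 + 1/5*h_s_2 + 1/20*h_s_3 + 1/5*h_s_4 + 9/20*h_s_5
  h_s_5 = 1 + 1/5*h_s_1 + 1/10*h_s_2 + 7/20*h_s_3 + 1/20*h_s_4 + 3/10*h_s_5

Substituting h_s_2 = 0 and rearranging gives the linear system (I - Q) h = 1:
  [3/4, -3/10, -1/20, -3/10] . (h_s_1, h_s_3, h_s_4, h_s_5) = 1
  [-1/20, 9/10, -3/10, -2/5] . (h_s_1, h_s_3, h_s_4, h_s_5) = 1
  [-1/10, -1/20, 4/5, -9/20] . (h_s_1, h_s_3, h_s_4, h_s_5) = 1
  [-1/5, -7/20, -1/20, 7/10] . (h_s_1, h_s_3, h_s_4, h_s_5) = 1

Solving yields:
  h_s_1 = 172220/21483
  h_s_3 = 23060/3069
  h_s_4 = 51680/7161
  h_s_5 = 171680/21483

Starting state is s_3, so the expected hitting time is h_s_3 = 23060/3069.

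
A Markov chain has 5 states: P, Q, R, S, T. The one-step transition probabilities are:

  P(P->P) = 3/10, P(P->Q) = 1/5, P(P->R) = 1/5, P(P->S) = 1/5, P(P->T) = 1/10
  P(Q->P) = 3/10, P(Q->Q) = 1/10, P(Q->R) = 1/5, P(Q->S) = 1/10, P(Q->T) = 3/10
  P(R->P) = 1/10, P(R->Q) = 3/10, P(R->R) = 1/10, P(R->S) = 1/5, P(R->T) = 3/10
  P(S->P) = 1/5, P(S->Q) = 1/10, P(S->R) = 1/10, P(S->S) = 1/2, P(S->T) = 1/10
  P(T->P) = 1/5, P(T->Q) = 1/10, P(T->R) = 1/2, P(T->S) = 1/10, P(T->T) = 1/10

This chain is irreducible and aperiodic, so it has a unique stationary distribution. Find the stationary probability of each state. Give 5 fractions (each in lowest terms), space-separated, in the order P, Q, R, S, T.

The stationary distribution satisfies pi = pi * P, i.e.:
  pi_P = 3/10*pi_P + 3/10*pi_Q + 1/10*pi_R + 1/5*pi_S + 1/5*pi_T
  pi_Q = 1/5*pi_P + 1/10*pi_Q + 3/10*pi_R + 1/10*pi_S + 1/10*pi_T
  pi_R = 1/5*pi_P + 1/5*pi_Q + 1/10*pi_R + 1/10*pi_S + 1/2*pi_T
  pi_S = 1/5*pi_P + 1/10*pi_Q + 1/5*pi_R + 1/2*pi_S + 1/10*pi_T
  pi_T = 1/10*pi_P + 3/10*pi_Q + 3/10*pi_R + 1/10*pi_S + 1/10*pi_T
with normalization: pi_P + pi_Q + pi_R + pi_S + pi_T = 1.

Using the first 4 balance equations plus normalization, the linear system A*pi = b is:
  [-7/10, 3/10, 1/10, 1/5, 1/5] . pi = 0
  [1/5, -9/10, 3/10, 1/10, 1/10] . pi = 0
  [1/5, 1/5, -9/10, 1/10, 1/2] . pi = 0
  [1/5, 1/10, 1/5, -1/2, 1/10] . pi = 0
  [1, 1, 1, 1, 1] . pi = 1

Solving yields:
  pi_P = 865/3981
  pi_Q = 650/3981
  pi_R = 827/3981
  pi_S = 1891/7962
  pi_T = 1387/7962

Verification (pi * P):
  865/3981*3/10 + 650/3981*3/10 + 827/3981*1/10 + 1891/7962*1/5 + 1387/7962*1/5 = 865/3981 = pi_P  (ok)
  865/3981*1/5 + 650/3981*1/10 + 827/3981*3/10 + 1891/7962*1/10 + 1387/7962*1/10 = 650/3981 = pi_Q  (ok)
  865/3981*1/5 + 650/3981*1/5 + 827/3981*1/10 + 1891/7962*1/10 + 1387/7962*1/2 = 827/3981 = pi_R  (ok)
  865/3981*1/5 + 650/3981*1/10 + 827/3981*1/5 + 1891/7962*1/2 + 1387/7962*1/10 = 1891/7962 = pi_S  (ok)
  865/3981*1/10 + 650/3981*3/10 + 827/3981*3/10 + 1891/7962*1/10 + 1387/7962*1/10 = 1387/7962 = pi_T  (ok)

Answer: 865/3981 650/3981 827/3981 1891/7962 1387/7962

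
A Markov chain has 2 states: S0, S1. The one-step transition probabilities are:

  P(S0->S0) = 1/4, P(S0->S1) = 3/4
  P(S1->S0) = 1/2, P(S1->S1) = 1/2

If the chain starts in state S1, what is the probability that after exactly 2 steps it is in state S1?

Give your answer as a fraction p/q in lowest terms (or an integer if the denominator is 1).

Answer: 5/8

Derivation:
Computing P^2 by repeated multiplication:
P^1 =
  S0: [1/4, 3/4]
  S1: [1/2, 1/2]
P^2 =
  S0: [7/16, 9/16]
  S1: [3/8, 5/8]

(P^2)[S1 -> S1] = 5/8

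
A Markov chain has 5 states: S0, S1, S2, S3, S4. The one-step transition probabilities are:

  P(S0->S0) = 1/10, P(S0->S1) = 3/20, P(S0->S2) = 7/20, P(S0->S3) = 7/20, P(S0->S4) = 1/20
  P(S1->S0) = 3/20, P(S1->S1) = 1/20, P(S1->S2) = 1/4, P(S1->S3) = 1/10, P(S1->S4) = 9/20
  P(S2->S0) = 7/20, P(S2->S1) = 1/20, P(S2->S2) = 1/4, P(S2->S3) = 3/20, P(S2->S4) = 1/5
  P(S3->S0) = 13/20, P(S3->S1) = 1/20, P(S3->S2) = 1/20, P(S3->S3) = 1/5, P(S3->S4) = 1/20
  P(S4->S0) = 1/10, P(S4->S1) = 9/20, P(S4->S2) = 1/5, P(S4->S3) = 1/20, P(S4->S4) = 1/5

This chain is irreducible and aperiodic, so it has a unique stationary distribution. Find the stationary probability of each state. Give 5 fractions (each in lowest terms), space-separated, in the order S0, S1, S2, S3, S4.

The stationary distribution satisfies pi = pi * P, i.e.:
  pi_S0 = 1/10*pi_S0 + 3/20*pi_S1 + 7/20*pi_S2 + 13/20*pi_S3 + 1/10*pi_S4
  pi_S1 = 3/20*pi_S0 + 1/20*pi_S1 + 1/20*pi_S2 + 1/20*pi_S3 + 9/20*pi_S4
  pi_S2 = 7/20*pi_S0 + 1/4*pi_S1 + 1/4*pi_S2 + 1/20*pi_S3 + 1/5*pi_S4
  pi_S3 = 7/20*pi_S0 + 1/10*pi_S1 + 3/20*pi_S2 + 1/5*pi_S3 + 1/20*pi_S4
  pi_S4 = 1/20*pi_S0 + 9/20*pi_S1 + 1/5*pi_S2 + 1/20*pi_S3 + 1/5*pi_S4
with normalization: pi_S0 + pi_S1 + pi_S2 + pi_S3 + pi_S4 = 1.

Using the first 4 balance equations plus normalization, the linear system A*pi = b is:
  [-9/10, 3/20, 7/20, 13/20, 1/10] . pi = 0
  [3/20, -19/20, 1/20, 1/20, 9/20] . pi = 0
  [7/20, 1/4, -3/4, 1/20, 1/5] . pi = 0
  [7/20, 1/10, 3/20, -4/5, 1/20] . pi = 0
  [1, 1, 1, 1, 1] . pi = 1

Solving yields:
  pi_S0 = 1373/5104
  pi_S1 = 4403/30624
  pi_S2 = 883/3828
  pi_S3 = 1933/10208
  pi_S4 = 160/957

Verification (pi * P):
  1373/5104*1/10 + 4403/30624*3/20 + 883/3828*7/20 + 1933/10208*13/20 + 160/957*1/10 = 1373/5104 = pi_S0  (ok)
  1373/5104*3/20 + 4403/30624*1/20 + 883/3828*1/20 + 1933/10208*1/20 + 160/957*9/20 = 4403/30624 = pi_S1  (ok)
  1373/5104*7/20 + 4403/30624*1/4 + 883/3828*1/4 + 1933/10208*1/20 + 160/957*1/5 = 883/3828 = pi_S2  (ok)
  1373/5104*7/20 + 4403/30624*1/10 + 883/3828*3/20 + 1933/10208*1/5 + 160/957*1/20 = 1933/10208 = pi_S3  (ok)
  1373/5104*1/20 + 4403/30624*9/20 + 883/3828*1/5 + 1933/10208*1/20 + 160/957*1/5 = 160/957 = pi_S4  (ok)

Answer: 1373/5104 4403/30624 883/3828 1933/10208 160/957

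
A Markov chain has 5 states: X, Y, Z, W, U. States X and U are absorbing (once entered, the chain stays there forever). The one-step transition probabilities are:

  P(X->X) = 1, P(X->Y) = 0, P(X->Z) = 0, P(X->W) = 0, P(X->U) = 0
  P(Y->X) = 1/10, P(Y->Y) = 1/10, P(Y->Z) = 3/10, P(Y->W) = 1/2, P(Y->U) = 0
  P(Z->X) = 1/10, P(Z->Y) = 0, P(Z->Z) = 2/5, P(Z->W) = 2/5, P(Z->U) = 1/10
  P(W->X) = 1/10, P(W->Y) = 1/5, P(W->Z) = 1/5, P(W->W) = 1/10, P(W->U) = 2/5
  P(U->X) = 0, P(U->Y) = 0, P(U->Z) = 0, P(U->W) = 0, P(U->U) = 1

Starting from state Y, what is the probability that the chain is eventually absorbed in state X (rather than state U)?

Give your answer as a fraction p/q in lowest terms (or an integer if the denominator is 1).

Answer: 25/66

Derivation:
Let a_i = P(absorbed in X | start in state i).
Boundary conditions: a_X = 1, a_U = 0.
For each transient state i, a_i = sum_j P(i->j) * a_j:
  a_Y = 1/10*a_X + 1/10*a_Y + 3/10*a_Z + 1/2*a_W + 0*a_U
  a_Z = 1/10*a_X + 0*a_Y + 2/5*a_Z + 2/5*a_W + 1/10*a_U
  a_W = 1/10*a_X + 1/5*a_Y + 1/5*a_Z + 1/10*a_W + 2/5*a_U

Substituting a_X = 1 and a_U = 0, rearrange to (I - Q) a = r where r[i] = P(i -> X):
  [9/10, -3/10, -1/2] . (a_Y, a_Z, a_W) = 1/10
  [0, 3/5, -2/5] . (a_Y, a_Z, a_W) = 1/10
  [-1/5, -1/5, 9/10] . (a_Y, a_Z, a_W) = 1/10

Solving yields:
  a_Y = 25/66
  a_Z = 23/66
  a_W = 3/11

Starting state is Y, so the absorption probability is a_Y = 25/66.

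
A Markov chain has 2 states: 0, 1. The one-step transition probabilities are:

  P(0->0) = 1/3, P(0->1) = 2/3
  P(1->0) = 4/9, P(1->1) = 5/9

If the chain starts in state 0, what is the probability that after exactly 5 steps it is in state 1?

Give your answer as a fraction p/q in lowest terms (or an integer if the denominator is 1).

Answer: 11810/19683

Derivation:
Computing P^5 by repeated multiplication:
P^1 =
  0: [1/3, 2/3]
  1: [4/9, 5/9]
P^2 =
  0: [11/27, 16/27]
  1: [32/81, 49/81]
P^3 =
  0: [97/243, 146/243]
  1: [292/729, 437/729]
P^4 =
  0: [875/2187, 1312/2187]
  1: [2624/6561, 3937/6561]
P^5 =
  0: [7873/19683, 11810/19683]
  1: [23620/59049, 35429/59049]

(P^5)[0 -> 1] = 11810/19683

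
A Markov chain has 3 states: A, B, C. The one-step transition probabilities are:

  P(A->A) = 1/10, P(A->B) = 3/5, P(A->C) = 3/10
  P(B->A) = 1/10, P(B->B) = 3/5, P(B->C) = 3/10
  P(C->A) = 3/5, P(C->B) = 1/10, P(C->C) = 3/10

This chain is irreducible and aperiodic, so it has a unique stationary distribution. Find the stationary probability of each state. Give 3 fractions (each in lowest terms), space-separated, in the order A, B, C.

The stationary distribution satisfies pi = pi * P, i.e.:
  pi_A = 1/10*pi_A + 1/10*pi_B + 3/5*pi_C
  pi_B = 3/5*pi_A + 3/5*pi_B + 1/10*pi_C
  pi_C = 3/10*pi_A + 3/10*pi_B + 3/10*pi_C
with normalization: pi_A + pi_B + pi_C = 1.

Using the first 2 balance equations plus normalization, the linear system A*pi = b is:
  [-9/10, 1/10, 3/5] . pi = 0
  [3/5, -2/5, 1/10] . pi = 0
  [1, 1, 1] . pi = 1

Solving yields:
  pi_A = 1/4
  pi_B = 9/20
  pi_C = 3/10

Verification (pi * P):
  1/4*1/10 + 9/20*1/10 + 3/10*3/5 = 1/4 = pi_A  (ok)
  1/4*3/5 + 9/20*3/5 + 3/10*1/10 = 9/20 = pi_B  (ok)
  1/4*3/10 + 9/20*3/10 + 3/10*3/10 = 3/10 = pi_C  (ok)

Answer: 1/4 9/20 3/10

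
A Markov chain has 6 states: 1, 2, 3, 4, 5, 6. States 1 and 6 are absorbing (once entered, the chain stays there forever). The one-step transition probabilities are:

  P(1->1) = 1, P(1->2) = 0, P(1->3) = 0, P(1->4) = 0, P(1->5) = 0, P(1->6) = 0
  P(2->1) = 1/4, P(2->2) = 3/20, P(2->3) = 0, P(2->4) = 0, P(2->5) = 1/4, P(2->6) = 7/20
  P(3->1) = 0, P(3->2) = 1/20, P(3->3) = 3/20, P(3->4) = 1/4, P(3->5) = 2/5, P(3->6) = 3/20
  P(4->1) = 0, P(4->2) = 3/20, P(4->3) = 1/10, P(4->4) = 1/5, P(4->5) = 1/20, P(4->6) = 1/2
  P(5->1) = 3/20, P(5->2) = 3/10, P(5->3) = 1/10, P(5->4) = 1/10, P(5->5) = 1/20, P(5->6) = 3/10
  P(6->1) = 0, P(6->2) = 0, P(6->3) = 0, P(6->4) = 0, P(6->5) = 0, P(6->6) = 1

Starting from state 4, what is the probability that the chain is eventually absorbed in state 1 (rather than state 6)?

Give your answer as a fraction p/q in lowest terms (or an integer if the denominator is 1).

Answer: 8273/70282

Derivation:
Let a_i = P(absorbed in 1 | start in state i).
Boundary conditions: a_1 = 1, a_6 = 0.
For each transient state i, a_i = sum_j P(i->j) * a_j:
  a_2 = 1/4*a_1 + 3/20*a_2 + 0*a_3 + 0*a_4 + 1/4*a_5 + 7/20*a_6
  a_3 = 0*a_1 + 1/20*a_2 + 3/20*a_3 + 1/4*a_4 + 2/5*a_5 + 3/20*a_6
  a_4 = 0*a_1 + 3/20*a_2 + 1/10*a_3 + 1/5*a_4 + 1/20*a_5 + 1/2*a_6
  a_5 = 3/20*a_1 + 3/10*a_2 + 1/10*a_3 + 1/10*a_4 + 1/20*a_5 + 3/10*a_6

Substituting a_1 = 1 and a_6 = 0, rearrange to (I - Q) a = r where r[i] = P(i -> 1):
  [17/20, 0, 0, -1/4] . (a_2, a_3, a_4, a_5) = 1/4
  [-1/20, 17/20, -1/4, -2/5] . (a_2, a_3, a_4, a_5) = 0
  [-3/20, -1/10, 4/5, -1/20] . (a_2, a_3, a_4, a_5) = 0
  [-3/10, -1/10, -1/10, 19/20] . (a_2, a_3, a_4, a_5) = 3/20

Solving yields:
  a_2 = 13580/35141
  a_3 = 14413/70282
  a_4 = 8273/70282
  a_5 = 11031/35141

Starting state is 4, so the absorption probability is a_4 = 8273/70282.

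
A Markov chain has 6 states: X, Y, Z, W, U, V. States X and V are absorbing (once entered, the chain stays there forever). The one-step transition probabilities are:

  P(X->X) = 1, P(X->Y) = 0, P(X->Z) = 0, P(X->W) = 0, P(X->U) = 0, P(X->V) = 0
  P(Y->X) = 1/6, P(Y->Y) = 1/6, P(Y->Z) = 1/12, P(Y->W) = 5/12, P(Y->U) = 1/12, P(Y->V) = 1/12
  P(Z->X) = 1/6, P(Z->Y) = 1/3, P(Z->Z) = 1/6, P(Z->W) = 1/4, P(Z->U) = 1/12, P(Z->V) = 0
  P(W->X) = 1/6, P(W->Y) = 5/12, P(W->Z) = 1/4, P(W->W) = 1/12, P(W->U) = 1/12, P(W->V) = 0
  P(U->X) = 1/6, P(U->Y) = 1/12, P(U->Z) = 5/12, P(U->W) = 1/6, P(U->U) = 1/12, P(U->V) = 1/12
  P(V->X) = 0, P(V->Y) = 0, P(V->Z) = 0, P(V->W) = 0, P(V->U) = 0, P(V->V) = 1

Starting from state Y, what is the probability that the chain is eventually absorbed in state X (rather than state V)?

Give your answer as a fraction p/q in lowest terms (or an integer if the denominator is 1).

Let a_i = P(absorbed in X | start in state i).
Boundary conditions: a_X = 1, a_V = 0.
For each transient state i, a_i = sum_j P(i->j) * a_j:
  a_Y = 1/6*a_X + 1/6*a_Y + 1/12*a_Z + 5/12*a_W + 1/12*a_U + 1/12*a_V
  a_Z = 1/6*a_X + 1/3*a_Y + 1/6*a_Z + 1/4*a_W + 1/12*a_U + 0*a_V
  a_W = 1/6*a_X + 5/12*a_Y + 1/4*a_Z + 1/12*a_W + 1/12*a_U + 0*a_V
  a_U = 1/6*a_X + 1/12*a_Y + 5/12*a_Z + 1/6*a_W + 1/12*a_U + 1/12*a_V

Substituting a_X = 1 and a_V = 0, rearrange to (I - Q) a = r where r[i] = P(i -> X):
  [5/6, -1/12, -5/12, -1/12] . (a_Y, a_Z, a_W, a_U) = 1/6
  [-1/3, 5/6, -1/4, -1/12] . (a_Y, a_Z, a_W, a_U) = 1/6
  [-5/12, -1/4, 11/12, -1/12] . (a_Y, a_Z, a_W, a_U) = 1/6
  [-1/12, -5/12, -1/6, 11/12] . (a_Y, a_Z, a_W, a_U) = 1/6

Solving yields:
  a_Y = 864/1103
  a_Z = 4656/5515
  a_W = 4632/5515
  a_U = 4354/5515

Starting state is Y, so the absorption probability is a_Y = 864/1103.

Answer: 864/1103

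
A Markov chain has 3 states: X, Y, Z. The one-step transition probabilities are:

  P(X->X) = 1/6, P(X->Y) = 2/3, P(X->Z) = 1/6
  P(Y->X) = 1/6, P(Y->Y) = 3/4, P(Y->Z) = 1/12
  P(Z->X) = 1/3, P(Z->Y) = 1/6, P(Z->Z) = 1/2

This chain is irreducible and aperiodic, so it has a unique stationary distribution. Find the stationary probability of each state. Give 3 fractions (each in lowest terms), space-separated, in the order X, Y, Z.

The stationary distribution satisfies pi = pi * P, i.e.:
  pi_X = 1/6*pi_X + 1/6*pi_Y + 1/3*pi_Z
  pi_Y = 2/3*pi_X + 3/4*pi_Y + 1/6*pi_Z
  pi_Z = 1/6*pi_X + 1/12*pi_Y + 1/2*pi_Z
with normalization: pi_X + pi_Y + pi_Z = 1.

Using the first 2 balance equations plus normalization, the linear system A*pi = b is:
  [-5/6, 1/6, 1/3] . pi = 0
  [2/3, -1/4, 1/6] . pi = 0
  [1, 1, 1] . pi = 1

Solving yields:
  pi_X = 8/41
  pi_Y = 26/41
  pi_Z = 7/41

Verification (pi * P):
  8/41*1/6 + 26/41*1/6 + 7/41*1/3 = 8/41 = pi_X  (ok)
  8/41*2/3 + 26/41*3/4 + 7/41*1/6 = 26/41 = pi_Y  (ok)
  8/41*1/6 + 26/41*1/12 + 7/41*1/2 = 7/41 = pi_Z  (ok)

Answer: 8/41 26/41 7/41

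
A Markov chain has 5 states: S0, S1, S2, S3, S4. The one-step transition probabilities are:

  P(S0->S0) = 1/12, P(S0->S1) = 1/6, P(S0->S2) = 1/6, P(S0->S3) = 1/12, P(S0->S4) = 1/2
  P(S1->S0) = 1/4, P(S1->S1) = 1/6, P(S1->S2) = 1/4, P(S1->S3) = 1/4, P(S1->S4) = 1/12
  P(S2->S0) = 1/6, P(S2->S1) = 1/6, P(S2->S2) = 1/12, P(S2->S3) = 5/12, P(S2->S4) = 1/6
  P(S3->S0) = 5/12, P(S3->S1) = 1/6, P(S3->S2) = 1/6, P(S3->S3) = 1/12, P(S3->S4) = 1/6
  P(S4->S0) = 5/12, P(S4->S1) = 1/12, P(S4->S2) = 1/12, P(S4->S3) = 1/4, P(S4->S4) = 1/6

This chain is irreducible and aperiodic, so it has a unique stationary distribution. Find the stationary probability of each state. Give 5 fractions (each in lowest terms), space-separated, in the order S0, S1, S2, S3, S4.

Answer: 605/2268 83/567 83/567 149/756 46/189

Derivation:
The stationary distribution satisfies pi = pi * P, i.e.:
  pi_S0 = 1/12*pi_S0 + 1/4*pi_S1 + 1/6*pi_S2 + 5/12*pi_S3 + 5/12*pi_S4
  pi_S1 = 1/6*pi_S0 + 1/6*pi_S1 + 1/6*pi_S2 + 1/6*pi_S3 + 1/12*pi_S4
  pi_S2 = 1/6*pi_S0 + 1/4*pi_S1 + 1/12*pi_S2 + 1/6*pi_S3 + 1/12*pi_S4
  pi_S3 = 1/12*pi_S0 + 1/4*pi_S1 + 5/12*pi_S2 + 1/12*pi_S3 + 1/4*pi_S4
  pi_S4 = 1/2*pi_S0 + 1/12*pi_S1 + 1/6*pi_S2 + 1/6*pi_S3 + 1/6*pi_S4
with normalization: pi_S0 + pi_S1 + pi_S2 + pi_S3 + pi_S4 = 1.

Using the first 4 balance equations plus normalization, the linear system A*pi = b is:
  [-11/12, 1/4, 1/6, 5/12, 5/12] . pi = 0
  [1/6, -5/6, 1/6, 1/6, 1/12] . pi = 0
  [1/6, 1/4, -11/12, 1/6, 1/12] . pi = 0
  [1/12, 1/4, 5/12, -11/12, 1/4] . pi = 0
  [1, 1, 1, 1, 1] . pi = 1

Solving yields:
  pi_S0 = 605/2268
  pi_S1 = 83/567
  pi_S2 = 83/567
  pi_S3 = 149/756
  pi_S4 = 46/189

Verification (pi * P):
  605/2268*1/12 + 83/567*1/4 + 83/567*1/6 + 149/756*5/12 + 46/189*5/12 = 605/2268 = pi_S0  (ok)
  605/2268*1/6 + 83/567*1/6 + 83/567*1/6 + 149/756*1/6 + 46/189*1/12 = 83/567 = pi_S1  (ok)
  605/2268*1/6 + 83/567*1/4 + 83/567*1/12 + 149/756*1/6 + 46/189*1/12 = 83/567 = pi_S2  (ok)
  605/2268*1/12 + 83/567*1/4 + 83/567*5/12 + 149/756*1/12 + 46/189*1/4 = 149/756 = pi_S3  (ok)
  605/2268*1/2 + 83/567*1/12 + 83/567*1/6 + 149/756*1/6 + 46/189*1/6 = 46/189 = pi_S4  (ok)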